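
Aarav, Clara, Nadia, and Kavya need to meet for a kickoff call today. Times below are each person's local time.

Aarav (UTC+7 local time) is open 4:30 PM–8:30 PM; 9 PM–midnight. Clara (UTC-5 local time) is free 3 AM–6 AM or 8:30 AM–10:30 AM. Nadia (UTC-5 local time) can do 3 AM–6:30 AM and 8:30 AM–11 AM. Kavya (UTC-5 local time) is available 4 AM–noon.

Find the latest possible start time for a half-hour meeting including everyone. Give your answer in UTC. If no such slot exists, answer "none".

Aarav in UTC: 09:30-13:30, 14:00-17:00 (subtract 7h to convert from UTC+7).
Clara in UTC: 08:00-11:00, 13:30-15:30 (add 5h to convert from UTC-5).
Nadia in UTC: 08:00-11:30, 13:30-16:00 (add 5h to convert from UTC-5).
Kavya in UTC: 09:00-17:00 (add 5h to convert from UTC-5).
Aarav ∩ Clara: 09:30-11:00, 14:00-15:30.
Aarav ∩ Clara ∩ Nadia: 09:30-11:00, 14:00-15:30.
Aarav ∩ Clara ∩ Nadia ∩ Kavya: 09:30-11:00, 14:00-15:30.
Those are the intersection windows.
The last common window of at least 30 minutes is 14:00-15:30; a 30-minute meeting can start as late as 15:00 and still end by 15:30.

15:00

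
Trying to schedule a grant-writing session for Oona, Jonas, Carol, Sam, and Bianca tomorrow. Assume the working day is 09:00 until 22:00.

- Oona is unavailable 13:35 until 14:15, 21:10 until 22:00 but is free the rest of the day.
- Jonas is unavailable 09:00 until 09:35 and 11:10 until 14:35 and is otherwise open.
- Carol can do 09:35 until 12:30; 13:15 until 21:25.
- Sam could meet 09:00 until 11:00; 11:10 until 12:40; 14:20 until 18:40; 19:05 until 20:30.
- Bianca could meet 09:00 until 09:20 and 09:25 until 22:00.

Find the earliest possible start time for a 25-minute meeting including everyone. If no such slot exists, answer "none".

09:35

Oona free: 09:00-13:35, 14:15-21:10 (invert busy blocks within the working day).
Jonas free: 09:35-11:10, 14:35-22:00 (invert busy blocks within the working day).
Carol free: 09:35-12:30, 13:15-21:25.
Sam free: 09:00-11:00, 11:10-12:40, 14:20-18:40, 19:05-20:30.
Bianca free: 09:00-09:20, 09:25-22:00.
Oona ∩ Jonas: 09:35-11:10, 14:35-21:10.
Oona ∩ Jonas ∩ Carol: 09:35-11:10, 14:35-21:10.
Oona ∩ Jonas ∩ Carol ∩ Sam: 09:35-11:00, 14:35-18:40, 19:05-20:30.
Oona ∩ Jonas ∩ Carol ∩ Sam ∩ Bianca: 09:35-11:00, 14:35-18:40, 19:05-20:30.
The first common window of at least 25 minutes is 09:35-11:00, so the earliest start is 09:35.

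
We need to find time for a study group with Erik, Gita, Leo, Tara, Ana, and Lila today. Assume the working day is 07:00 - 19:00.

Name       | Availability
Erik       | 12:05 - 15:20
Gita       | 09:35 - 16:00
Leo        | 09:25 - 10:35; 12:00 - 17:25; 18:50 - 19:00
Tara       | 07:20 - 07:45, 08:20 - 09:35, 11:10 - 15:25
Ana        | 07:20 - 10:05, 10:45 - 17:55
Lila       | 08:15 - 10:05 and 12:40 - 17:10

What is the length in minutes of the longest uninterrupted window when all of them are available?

Erik ∩ Gita: 12:05-15:20.
Erik ∩ Gita ∩ Leo: 12:05-15:20.
Erik ∩ Gita ∩ Leo ∩ Tara: 12:05-15:20.
Erik ∩ Gita ∩ Leo ∩ Tara ∩ Ana: 12:05-15:20.
Erik ∩ Gita ∩ Leo ∩ Tara ∩ Ana ∩ Lila: 12:40-15:20.
The longest is 12:40-15:20 at 160 minutes.

160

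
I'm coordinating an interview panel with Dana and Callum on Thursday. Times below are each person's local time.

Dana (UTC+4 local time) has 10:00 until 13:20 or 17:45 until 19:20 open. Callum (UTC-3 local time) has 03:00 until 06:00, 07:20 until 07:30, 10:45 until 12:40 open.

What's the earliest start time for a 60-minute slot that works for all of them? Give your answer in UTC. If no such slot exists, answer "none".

Dana in UTC: 06:00-09:20, 13:45-15:20 (subtract 4h to convert from UTC+4).
Callum in UTC: 06:00-09:00, 10:20-10:30, 13:45-15:40 (add 3h to convert from UTC-3).
Dana ∩ Callum: 06:00-09:00, 13:45-15:20.
The first common window of at least 60 minutes is 06:00-09:00, so the earliest start is 06:00.

06:00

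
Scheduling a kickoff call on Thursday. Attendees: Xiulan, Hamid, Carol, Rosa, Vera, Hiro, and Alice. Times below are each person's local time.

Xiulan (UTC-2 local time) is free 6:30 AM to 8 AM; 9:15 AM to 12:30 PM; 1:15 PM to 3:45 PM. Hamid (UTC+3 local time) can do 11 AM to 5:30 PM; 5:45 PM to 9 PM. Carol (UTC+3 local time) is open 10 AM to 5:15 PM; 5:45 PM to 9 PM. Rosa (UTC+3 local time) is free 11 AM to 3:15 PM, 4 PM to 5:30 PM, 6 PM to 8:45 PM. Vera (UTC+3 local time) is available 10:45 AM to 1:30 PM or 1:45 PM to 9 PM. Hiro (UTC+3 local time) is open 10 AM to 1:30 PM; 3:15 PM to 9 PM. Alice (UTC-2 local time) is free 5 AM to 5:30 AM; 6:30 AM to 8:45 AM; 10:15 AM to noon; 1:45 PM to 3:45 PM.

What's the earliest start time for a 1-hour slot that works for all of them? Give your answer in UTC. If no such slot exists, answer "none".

Xiulan in UTC: 08:30-10:00, 11:15-14:30, 15:15-17:45 (add 2h to convert from UTC-2).
Hamid in UTC: 08:00-14:30, 14:45-18:00 (subtract 3h to convert from UTC+3).
Carol in UTC: 07:00-14:15, 14:45-18:00 (subtract 3h to convert from UTC+3).
Rosa in UTC: 08:00-12:15, 13:00-14:30, 15:00-17:45 (subtract 3h to convert from UTC+3).
Vera in UTC: 07:45-10:30, 10:45-18:00 (subtract 3h to convert from UTC+3).
Hiro in UTC: 07:00-10:30, 12:15-18:00 (subtract 3h to convert from UTC+3).
Alice in UTC: 07:00-07:30, 08:30-10:45, 12:15-14:00, 15:45-17:45 (add 2h to convert from UTC-2).
Xiulan ∩ Hamid: 08:30-10:00, 11:15-14:30, 15:15-17:45.
Xiulan ∩ Hamid ∩ Carol: 08:30-10:00, 11:15-14:15, 15:15-17:45.
Xiulan ∩ Hamid ∩ Carol ∩ Rosa: 08:30-10:00, 11:15-12:15, 13:00-14:15, 15:15-17:45.
Xiulan ∩ Hamid ∩ Carol ∩ Rosa ∩ Vera: 08:30-10:00, 11:15-12:15, 13:00-14:15, 15:15-17:45.
Xiulan ∩ Hamid ∩ Carol ∩ Rosa ∩ Vera ∩ Hiro: 08:30-10:00, 13:00-14:15, 15:15-17:45.
Xiulan ∩ Hamid ∩ Carol ∩ Rosa ∩ Vera ∩ Hiro ∩ Alice: 08:30-10:00, 13:00-14:00, 15:45-17:45.
The first common window of at least 60 minutes is 08:30-10:00, so the earliest start is 08:30.

08:30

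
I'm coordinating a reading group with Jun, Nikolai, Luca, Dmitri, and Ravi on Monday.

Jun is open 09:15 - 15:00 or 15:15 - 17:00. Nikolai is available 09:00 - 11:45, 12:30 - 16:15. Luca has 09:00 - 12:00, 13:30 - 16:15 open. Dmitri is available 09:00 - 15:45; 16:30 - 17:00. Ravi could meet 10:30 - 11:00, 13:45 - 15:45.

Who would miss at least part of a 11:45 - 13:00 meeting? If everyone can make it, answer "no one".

Jun: free for 11:45-13:00. Nikolai: not fully free for 11:45-13:00. Luca: not fully free for 11:45-13:00. Dmitri: free for 11:45-13:00. Ravi: not fully free for 11:45-13:00.

Luca, Nikolai, Ravi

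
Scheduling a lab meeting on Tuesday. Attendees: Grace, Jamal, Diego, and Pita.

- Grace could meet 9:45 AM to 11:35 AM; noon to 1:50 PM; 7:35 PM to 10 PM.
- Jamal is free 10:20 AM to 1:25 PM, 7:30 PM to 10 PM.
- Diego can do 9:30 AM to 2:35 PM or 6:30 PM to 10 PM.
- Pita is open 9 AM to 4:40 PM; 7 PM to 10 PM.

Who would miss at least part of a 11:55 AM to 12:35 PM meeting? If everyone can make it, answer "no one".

Grace

Grace: not fully free for 11:55-12:35. Jamal: free for 11:55-12:35. Diego: free for 11:55-12:35. Pita: free for 11:55-12:35.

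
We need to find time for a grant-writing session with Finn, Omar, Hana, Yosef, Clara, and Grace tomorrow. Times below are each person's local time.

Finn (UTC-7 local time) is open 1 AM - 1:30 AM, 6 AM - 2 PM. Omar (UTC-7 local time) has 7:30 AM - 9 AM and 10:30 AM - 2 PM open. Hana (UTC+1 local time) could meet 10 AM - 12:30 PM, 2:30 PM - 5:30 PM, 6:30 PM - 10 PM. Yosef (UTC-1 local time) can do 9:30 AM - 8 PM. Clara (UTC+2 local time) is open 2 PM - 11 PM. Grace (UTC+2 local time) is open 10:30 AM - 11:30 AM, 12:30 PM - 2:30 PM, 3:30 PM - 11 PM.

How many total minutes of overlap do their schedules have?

Finn in UTC: 08:00-08:30, 13:00-21:00 (add 7h to convert from UTC-7).
Omar in UTC: 14:30-16:00, 17:30-21:00 (add 7h to convert from UTC-7).
Hana in UTC: 09:00-11:30, 13:30-16:30, 17:30-21:00 (subtract 1h to convert from UTC+1).
Yosef in UTC: 10:30-21:00 (add 1h to convert from UTC-1).
Clara in UTC: 12:00-21:00 (subtract 2h to convert from UTC+2).
Grace in UTC: 08:30-09:30, 10:30-12:30, 13:30-21:00 (subtract 2h to convert from UTC+2).
Finn ∩ Omar: 14:30-16:00, 17:30-21:00.
Finn ∩ Omar ∩ Hana: 14:30-16:00, 17:30-21:00.
Finn ∩ Omar ∩ Hana ∩ Yosef: 14:30-16:00, 17:30-21:00.
Finn ∩ Omar ∩ Hana ∩ Yosef ∩ Clara: 14:30-16:00, 17:30-21:00.
Finn ∩ Omar ∩ Hana ∩ Yosef ∩ Clara ∩ Grace: 14:30-16:00, 17:30-21:00.
Summing the common windows: 90 + 210 = 300 minutes.

300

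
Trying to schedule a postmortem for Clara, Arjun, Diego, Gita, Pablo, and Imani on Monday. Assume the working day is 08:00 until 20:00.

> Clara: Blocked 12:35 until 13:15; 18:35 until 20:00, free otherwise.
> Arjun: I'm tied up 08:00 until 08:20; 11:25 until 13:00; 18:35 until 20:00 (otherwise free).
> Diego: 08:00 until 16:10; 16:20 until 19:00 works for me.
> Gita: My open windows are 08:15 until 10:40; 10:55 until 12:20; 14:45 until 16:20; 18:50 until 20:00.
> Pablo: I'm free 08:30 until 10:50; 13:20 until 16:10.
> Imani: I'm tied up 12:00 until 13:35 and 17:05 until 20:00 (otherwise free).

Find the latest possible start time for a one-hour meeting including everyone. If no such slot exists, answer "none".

Clara free: 08:00-12:35, 13:15-18:35 (invert busy blocks within the working day).
Arjun free: 08:20-11:25, 13:00-18:35 (invert busy blocks within the working day).
Diego free: 08:00-16:10, 16:20-19:00.
Gita free: 08:15-10:40, 10:55-12:20, 14:45-16:20, 18:50-20:00.
Pablo free: 08:30-10:50, 13:20-16:10.
Imani free: 08:00-12:00, 13:35-17:05 (invert busy blocks within the working day).
Clara ∩ Arjun: 08:20-11:25, 13:15-18:35.
Clara ∩ Arjun ∩ Diego: 08:20-11:25, 13:15-16:10, 16:20-18:35.
Clara ∩ Arjun ∩ Diego ∩ Gita: 08:20-10:40, 10:55-11:25, 14:45-16:10.
Clara ∩ Arjun ∩ Diego ∩ Gita ∩ Pablo: 08:30-10:40, 14:45-16:10.
Clara ∩ Arjun ∩ Diego ∩ Gita ∩ Pablo ∩ Imani: 08:30-10:40, 14:45-16:10.
The last common window of at least 60 minutes is 14:45-16:10; a 60-minute meeting can start as late as 15:10 and still end by 16:10.

15:10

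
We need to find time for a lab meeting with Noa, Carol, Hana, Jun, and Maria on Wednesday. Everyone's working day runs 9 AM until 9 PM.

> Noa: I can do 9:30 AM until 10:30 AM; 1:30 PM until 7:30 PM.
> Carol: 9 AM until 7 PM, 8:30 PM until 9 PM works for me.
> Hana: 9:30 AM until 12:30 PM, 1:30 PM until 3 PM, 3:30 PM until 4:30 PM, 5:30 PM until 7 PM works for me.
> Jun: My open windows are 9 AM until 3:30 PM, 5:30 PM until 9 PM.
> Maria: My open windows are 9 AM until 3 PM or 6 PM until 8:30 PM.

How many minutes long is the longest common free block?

Noa ∩ Carol: 09:30-10:30, 13:30-19:00.
Noa ∩ Carol ∩ Hana: 09:30-10:30, 13:30-15:00, 15:30-16:30, 17:30-19:00.
Noa ∩ Carol ∩ Hana ∩ Jun: 09:30-10:30, 13:30-15:00, 17:30-19:00.
Noa ∩ Carol ∩ Hana ∩ Jun ∩ Maria: 09:30-10:30, 13:30-15:00, 18:00-19:00.
The longest is 13:30-15:00 at 90 minutes.

90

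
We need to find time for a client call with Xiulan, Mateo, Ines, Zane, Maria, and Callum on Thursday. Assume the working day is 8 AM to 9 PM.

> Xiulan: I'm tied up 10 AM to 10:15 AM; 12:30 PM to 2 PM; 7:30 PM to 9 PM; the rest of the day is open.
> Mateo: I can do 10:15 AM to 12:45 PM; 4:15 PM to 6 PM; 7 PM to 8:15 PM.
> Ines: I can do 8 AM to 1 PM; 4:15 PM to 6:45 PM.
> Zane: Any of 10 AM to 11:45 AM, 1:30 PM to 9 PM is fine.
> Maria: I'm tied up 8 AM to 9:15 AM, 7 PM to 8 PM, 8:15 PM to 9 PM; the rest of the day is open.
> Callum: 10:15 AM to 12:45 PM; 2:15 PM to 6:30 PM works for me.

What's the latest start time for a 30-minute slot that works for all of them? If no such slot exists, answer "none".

Xiulan free: 08:00-10:00, 10:15-12:30, 14:00-19:30 (invert busy blocks within the working day).
Mateo free: 10:15-12:45, 16:15-18:00, 19:00-20:15.
Ines free: 08:00-13:00, 16:15-18:45.
Zane free: 10:00-11:45, 13:30-21:00.
Maria free: 09:15-19:00, 20:00-20:15 (invert busy blocks within the working day).
Callum free: 10:15-12:45, 14:15-18:30.
Xiulan ∩ Mateo: 10:15-12:30, 16:15-18:00, 19:00-19:30.
Xiulan ∩ Mateo ∩ Ines: 10:15-12:30, 16:15-18:00.
Xiulan ∩ Mateo ∩ Ines ∩ Zane: 10:15-11:45, 16:15-18:00.
Xiulan ∩ Mateo ∩ Ines ∩ Zane ∩ Maria: 10:15-11:45, 16:15-18:00.
Xiulan ∩ Mateo ∩ Ines ∩ Zane ∩ Maria ∩ Callum: 10:15-11:45, 16:15-18:00.
The last common window of at least 30 minutes is 16:15-18:00; a 30-minute meeting can start as late as 17:30 and still end by 18:00.

17:30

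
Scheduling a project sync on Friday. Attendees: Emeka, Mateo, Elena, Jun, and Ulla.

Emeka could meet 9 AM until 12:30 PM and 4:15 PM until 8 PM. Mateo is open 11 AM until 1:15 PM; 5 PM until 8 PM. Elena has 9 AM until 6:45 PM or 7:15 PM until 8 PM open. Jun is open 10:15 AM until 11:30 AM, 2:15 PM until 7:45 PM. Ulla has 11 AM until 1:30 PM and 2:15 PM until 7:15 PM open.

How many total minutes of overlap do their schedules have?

135

Emeka ∩ Mateo: 11:00-12:30, 17:00-20:00.
Emeka ∩ Mateo ∩ Elena: 11:00-12:30, 17:00-18:45, 19:15-20:00.
Emeka ∩ Mateo ∩ Elena ∩ Jun: 11:00-11:30, 17:00-18:45, 19:15-19:45.
Emeka ∩ Mateo ∩ Elena ∩ Jun ∩ Ulla: 11:00-11:30, 17:00-18:45.
Summing the common windows: 30 + 105 = 135 minutes.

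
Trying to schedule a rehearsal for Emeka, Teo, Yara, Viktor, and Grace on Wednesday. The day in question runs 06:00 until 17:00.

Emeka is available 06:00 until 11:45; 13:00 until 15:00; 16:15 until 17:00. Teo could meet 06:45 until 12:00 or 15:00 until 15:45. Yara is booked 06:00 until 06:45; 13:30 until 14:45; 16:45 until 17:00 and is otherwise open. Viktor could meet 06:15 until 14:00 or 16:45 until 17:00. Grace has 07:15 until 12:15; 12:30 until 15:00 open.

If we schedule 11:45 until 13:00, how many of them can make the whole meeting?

2

Emeka free: 06:00-11:45, 13:00-15:00, 16:15-17:00.
Teo free: 06:45-12:00, 15:00-15:45.
Yara free: 06:45-13:30, 14:45-16:45 (invert busy blocks within the working day).
Viktor free: 06:15-14:00, 16:45-17:00.
Grace free: 07:15-12:15, 12:30-15:00.
Yara and Viktor can make the full 11:45-13:00 slot — that's 2.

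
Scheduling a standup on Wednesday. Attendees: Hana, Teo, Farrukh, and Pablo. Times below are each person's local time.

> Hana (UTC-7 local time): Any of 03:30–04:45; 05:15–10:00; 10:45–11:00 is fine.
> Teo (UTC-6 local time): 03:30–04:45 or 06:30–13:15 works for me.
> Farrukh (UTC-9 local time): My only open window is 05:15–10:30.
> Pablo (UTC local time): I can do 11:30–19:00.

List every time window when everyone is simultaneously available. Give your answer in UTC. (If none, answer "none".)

14:15-17:00, 17:45-18:00

Hana in UTC: 10:30-11:45, 12:15-17:00, 17:45-18:00 (add 7h to convert from UTC-7).
Teo in UTC: 09:30-10:45, 12:30-19:15 (add 6h to convert from UTC-6).
Farrukh in UTC: 14:15-19:30 (add 9h to convert from UTC-9).
Pablo in UTC: 11:30-19:00.
Hana ∩ Teo: 10:30-10:45, 12:30-17:00, 17:45-18:00.
Hana ∩ Teo ∩ Farrukh: 14:15-17:00, 17:45-18:00.
Hana ∩ Teo ∩ Farrukh ∩ Pablo: 14:15-17:00, 17:45-18:00.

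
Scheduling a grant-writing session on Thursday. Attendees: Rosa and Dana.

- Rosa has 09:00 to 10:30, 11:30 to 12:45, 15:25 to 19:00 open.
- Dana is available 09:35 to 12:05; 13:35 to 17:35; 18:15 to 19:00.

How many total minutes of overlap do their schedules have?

265

Rosa ∩ Dana: 09:35-10:30, 11:30-12:05, 15:25-17:35, 18:15-19:00.
Summing the common windows: 55 + 35 + 130 + 45 = 265 minutes.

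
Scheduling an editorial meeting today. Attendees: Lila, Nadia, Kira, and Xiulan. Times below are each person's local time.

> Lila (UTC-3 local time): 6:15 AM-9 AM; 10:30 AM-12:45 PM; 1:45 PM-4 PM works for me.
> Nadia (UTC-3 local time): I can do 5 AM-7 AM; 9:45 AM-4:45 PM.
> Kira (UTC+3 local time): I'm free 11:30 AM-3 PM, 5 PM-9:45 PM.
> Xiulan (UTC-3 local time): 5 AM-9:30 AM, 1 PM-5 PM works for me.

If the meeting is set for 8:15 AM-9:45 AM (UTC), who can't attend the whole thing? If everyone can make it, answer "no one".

Kira, Lila

Lila in UTC: 09:15-12:00, 13:30-15:45, 16:45-19:00 (add 3h to convert from UTC-3).
Nadia in UTC: 08:00-10:00, 12:45-19:45 (add 3h to convert from UTC-3).
Kira in UTC: 08:30-12:00, 14:00-18:45 (subtract 3h to convert from UTC+3).
Xiulan in UTC: 08:00-12:30, 16:00-20:00 (add 3h to convert from UTC-3).
Lila: not fully free for 08:15-09:45. Nadia: free for 08:15-09:45. Kira: not fully free for 08:15-09:45. Xiulan: free for 08:15-09:45.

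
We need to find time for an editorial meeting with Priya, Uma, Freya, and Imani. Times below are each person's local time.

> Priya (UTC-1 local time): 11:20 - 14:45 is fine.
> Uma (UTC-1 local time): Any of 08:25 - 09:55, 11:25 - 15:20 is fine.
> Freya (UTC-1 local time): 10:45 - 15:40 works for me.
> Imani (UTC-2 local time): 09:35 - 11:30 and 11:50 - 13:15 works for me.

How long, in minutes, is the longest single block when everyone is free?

85

Priya in UTC: 12:20-15:45 (add 1h to convert from UTC-1).
Uma in UTC: 09:25-10:55, 12:25-16:20 (add 1h to convert from UTC-1).
Freya in UTC: 11:45-16:40 (add 1h to convert from UTC-1).
Imani in UTC: 11:35-13:30, 13:50-15:15 (add 2h to convert from UTC-2).
Priya ∩ Uma: 12:25-15:45.
Priya ∩ Uma ∩ Freya: 12:25-15:45.
Priya ∩ Uma ∩ Freya ∩ Imani: 12:25-13:30, 13:50-15:15.
So the common availability across everyone is 12:25-13:30, 13:50-15:15.
The longest is 13:50-15:15 at 85 minutes.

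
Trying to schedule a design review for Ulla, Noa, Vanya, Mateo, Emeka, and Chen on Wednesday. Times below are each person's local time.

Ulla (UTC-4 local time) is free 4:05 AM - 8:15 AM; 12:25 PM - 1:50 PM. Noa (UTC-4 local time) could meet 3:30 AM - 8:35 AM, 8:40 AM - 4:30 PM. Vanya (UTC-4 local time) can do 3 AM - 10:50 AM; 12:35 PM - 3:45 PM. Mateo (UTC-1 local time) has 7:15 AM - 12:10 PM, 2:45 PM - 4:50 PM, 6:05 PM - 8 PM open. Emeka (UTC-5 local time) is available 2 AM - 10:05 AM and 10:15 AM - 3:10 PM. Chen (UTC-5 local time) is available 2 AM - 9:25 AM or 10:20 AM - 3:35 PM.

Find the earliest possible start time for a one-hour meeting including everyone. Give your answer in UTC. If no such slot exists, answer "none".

08:15

Ulla in UTC: 08:05-12:15, 16:25-17:50 (add 4h to convert from UTC-4).
Noa in UTC: 07:30-12:35, 12:40-20:30 (add 4h to convert from UTC-4).
Vanya in UTC: 07:00-14:50, 16:35-19:45 (add 4h to convert from UTC-4).
Mateo in UTC: 08:15-13:10, 15:45-17:50, 19:05-21:00 (add 1h to convert from UTC-1).
Emeka in UTC: 07:00-15:05, 15:15-20:10 (add 5h to convert from UTC-5).
Chen in UTC: 07:00-14:25, 15:20-20:35 (add 5h to convert from UTC-5).
Ulla ∩ Noa: 08:05-12:15, 16:25-17:50.
Ulla ∩ Noa ∩ Vanya: 08:05-12:15, 16:35-17:50.
Ulla ∩ Noa ∩ Vanya ∩ Mateo: 08:15-12:15, 16:35-17:50.
Ulla ∩ Noa ∩ Vanya ∩ Mateo ∩ Emeka: 08:15-12:15, 16:35-17:50.
Ulla ∩ Noa ∩ Vanya ∩ Mateo ∩ Emeka ∩ Chen: 08:15-12:15, 16:35-17:50.
Those are the intersection windows.
The first common window of at least 60 minutes is 08:15-12:15, so the earliest start is 08:15.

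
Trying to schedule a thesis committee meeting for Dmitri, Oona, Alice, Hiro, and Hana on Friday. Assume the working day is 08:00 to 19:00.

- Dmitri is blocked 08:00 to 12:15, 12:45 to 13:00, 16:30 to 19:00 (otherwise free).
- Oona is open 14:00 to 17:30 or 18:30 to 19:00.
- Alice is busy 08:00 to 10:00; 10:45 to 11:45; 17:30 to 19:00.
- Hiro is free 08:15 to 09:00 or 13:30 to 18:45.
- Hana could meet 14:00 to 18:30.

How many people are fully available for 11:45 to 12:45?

1

Dmitri free: 12:15-12:45, 13:00-16:30 (invert busy blocks within the working day).
Oona free: 14:00-17:30, 18:30-19:00.
Alice free: 10:00-10:45, 11:45-17:30 (invert busy blocks within the working day).
Hiro free: 08:15-09:00, 13:30-18:45.
Hana free: 14:00-18:30.
Alice can make the full 11:45-12:45 slot — that's 1.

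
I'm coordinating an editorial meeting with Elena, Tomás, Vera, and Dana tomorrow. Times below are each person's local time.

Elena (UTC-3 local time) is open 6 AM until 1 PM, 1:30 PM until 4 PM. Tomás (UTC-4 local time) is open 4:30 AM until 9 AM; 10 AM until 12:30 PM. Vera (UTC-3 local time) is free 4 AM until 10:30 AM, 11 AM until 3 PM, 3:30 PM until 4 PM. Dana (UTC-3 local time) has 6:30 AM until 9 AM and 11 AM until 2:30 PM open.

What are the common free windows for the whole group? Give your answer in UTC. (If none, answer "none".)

09:30-12:00, 14:00-16:00

Elena in UTC: 09:00-16:00, 16:30-19:00 (add 3h to convert from UTC-3).
Tomás in UTC: 08:30-13:00, 14:00-16:30 (add 4h to convert from UTC-4).
Vera in UTC: 07:00-13:30, 14:00-18:00, 18:30-19:00 (add 3h to convert from UTC-3).
Dana in UTC: 09:30-12:00, 14:00-17:30 (add 3h to convert from UTC-3).
Elena ∩ Tomás: 09:00-13:00, 14:00-16:00.
Elena ∩ Tomás ∩ Vera: 09:00-13:00, 14:00-16:00.
Elena ∩ Tomás ∩ Vera ∩ Dana: 09:30-12:00, 14:00-16:00.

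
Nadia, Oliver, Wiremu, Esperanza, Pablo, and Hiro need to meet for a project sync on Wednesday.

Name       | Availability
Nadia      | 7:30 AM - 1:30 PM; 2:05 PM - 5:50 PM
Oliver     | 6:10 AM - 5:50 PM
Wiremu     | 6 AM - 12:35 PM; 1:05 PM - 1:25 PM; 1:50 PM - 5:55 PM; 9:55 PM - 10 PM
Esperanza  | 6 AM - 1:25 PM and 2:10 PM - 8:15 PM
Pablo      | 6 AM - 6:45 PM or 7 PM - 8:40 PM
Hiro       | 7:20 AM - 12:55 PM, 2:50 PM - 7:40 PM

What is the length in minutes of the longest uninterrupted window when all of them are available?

305

Nadia ∩ Oliver: 07:30-13:30, 14:05-17:50.
Nadia ∩ Oliver ∩ Wiremu: 07:30-12:35, 13:05-13:25, 14:05-17:50.
Nadia ∩ Oliver ∩ Wiremu ∩ Esperanza: 07:30-12:35, 13:05-13:25, 14:10-17:50.
Nadia ∩ Oliver ∩ Wiremu ∩ Esperanza ∩ Pablo: 07:30-12:35, 13:05-13:25, 14:10-17:50.
Nadia ∩ Oliver ∩ Wiremu ∩ Esperanza ∩ Pablo ∩ Hiro: 07:30-12:35, 14:50-17:50.
So the common availability across everyone is 07:30-12:35, 14:50-17:50.
The longest is 07:30-12:35 at 305 minutes.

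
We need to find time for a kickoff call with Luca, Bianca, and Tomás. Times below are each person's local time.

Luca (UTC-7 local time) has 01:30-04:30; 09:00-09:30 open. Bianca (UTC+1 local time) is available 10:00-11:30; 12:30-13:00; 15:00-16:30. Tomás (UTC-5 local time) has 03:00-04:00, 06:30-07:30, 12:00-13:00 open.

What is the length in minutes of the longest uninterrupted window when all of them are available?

Luca in UTC: 08:30-11:30, 16:00-16:30 (add 7h to convert from UTC-7).
Bianca in UTC: 09:00-10:30, 11:30-12:00, 14:00-15:30 (subtract 1h to convert from UTC+1).
Tomás in UTC: 08:00-09:00, 11:30-12:30, 17:00-18:00 (add 5h to convert from UTC-5).
Luca ∩ Bianca: 09:00-10:30.
Luca ∩ Bianca ∩ Tomás: ∅.
There is no time when everyone is free.
No common window exists, so the longest block is 0 minutes.

0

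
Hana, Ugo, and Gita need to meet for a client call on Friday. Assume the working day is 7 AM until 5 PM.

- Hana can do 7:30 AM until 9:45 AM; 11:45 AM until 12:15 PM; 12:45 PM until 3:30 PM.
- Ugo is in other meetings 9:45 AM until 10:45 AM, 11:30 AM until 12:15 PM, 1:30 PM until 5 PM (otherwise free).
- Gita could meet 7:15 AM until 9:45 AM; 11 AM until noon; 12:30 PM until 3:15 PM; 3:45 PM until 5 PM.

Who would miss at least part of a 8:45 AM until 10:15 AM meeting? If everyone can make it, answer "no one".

Gita, Hana, Ugo

Hana free: 07:30-09:45, 11:45-12:15, 12:45-15:30.
Ugo free: 07:00-09:45, 10:45-11:30, 12:15-13:30 (invert busy blocks within the working day).
Gita free: 07:15-09:45, 11:00-12:00, 12:30-15:15, 15:45-17:00.
Hana: not fully free for 08:45-10:15. Ugo: not fully free for 08:45-10:15. Gita: not fully free for 08:45-10:15.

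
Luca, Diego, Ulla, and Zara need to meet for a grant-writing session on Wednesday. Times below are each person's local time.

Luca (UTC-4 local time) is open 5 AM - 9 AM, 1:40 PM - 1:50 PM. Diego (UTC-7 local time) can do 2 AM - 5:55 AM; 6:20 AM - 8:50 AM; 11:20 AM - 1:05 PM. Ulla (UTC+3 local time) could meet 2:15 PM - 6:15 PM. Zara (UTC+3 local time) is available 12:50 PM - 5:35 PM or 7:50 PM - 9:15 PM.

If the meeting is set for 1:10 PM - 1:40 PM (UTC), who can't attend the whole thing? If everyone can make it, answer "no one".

Luca in UTC: 09:00-13:00, 17:40-17:50 (add 4h to convert from UTC-4).
Diego in UTC: 09:00-12:55, 13:20-15:50, 18:20-20:05 (add 7h to convert from UTC-7).
Ulla in UTC: 11:15-15:15 (subtract 3h to convert from UTC+3).
Zara in UTC: 09:50-14:35, 16:50-18:15 (subtract 3h to convert from UTC+3).
Luca: not fully free for 13:10-13:40. Diego: not fully free for 13:10-13:40. Ulla: free for 13:10-13:40. Zara: free for 13:10-13:40.

Diego, Luca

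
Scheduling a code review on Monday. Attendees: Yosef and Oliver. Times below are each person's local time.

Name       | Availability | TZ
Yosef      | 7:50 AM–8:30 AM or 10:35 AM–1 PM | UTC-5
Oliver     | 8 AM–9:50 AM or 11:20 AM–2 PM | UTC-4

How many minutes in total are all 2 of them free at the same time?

Yosef in UTC: 12:50-13:30, 15:35-18:00 (add 5h to convert from UTC-5).
Oliver in UTC: 12:00-13:50, 15:20-18:00 (add 4h to convert from UTC-4).
Yosef ∩ Oliver: 12:50-13:30, 15:35-18:00.
Those are the intersection windows.
Summing the common windows: 40 + 145 = 185 minutes.

185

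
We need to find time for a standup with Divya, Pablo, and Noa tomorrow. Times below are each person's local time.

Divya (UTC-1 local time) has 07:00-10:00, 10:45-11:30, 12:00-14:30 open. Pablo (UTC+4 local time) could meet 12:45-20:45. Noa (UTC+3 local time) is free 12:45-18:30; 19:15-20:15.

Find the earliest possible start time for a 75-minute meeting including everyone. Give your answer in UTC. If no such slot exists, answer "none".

Divya in UTC: 08:00-11:00, 11:45-12:30, 13:00-15:30 (add 1h to convert from UTC-1).
Pablo in UTC: 08:45-16:45 (subtract 4h to convert from UTC+4).
Noa in UTC: 09:45-15:30, 16:15-17:15 (subtract 3h to convert from UTC+3).
Divya ∩ Pablo: 08:45-11:00, 11:45-12:30, 13:00-15:30.
Divya ∩ Pablo ∩ Noa: 09:45-11:00, 11:45-12:30, 13:00-15:30.
The first common window of at least 75 minutes is 09:45-11:00, so the earliest start is 09:45.

09:45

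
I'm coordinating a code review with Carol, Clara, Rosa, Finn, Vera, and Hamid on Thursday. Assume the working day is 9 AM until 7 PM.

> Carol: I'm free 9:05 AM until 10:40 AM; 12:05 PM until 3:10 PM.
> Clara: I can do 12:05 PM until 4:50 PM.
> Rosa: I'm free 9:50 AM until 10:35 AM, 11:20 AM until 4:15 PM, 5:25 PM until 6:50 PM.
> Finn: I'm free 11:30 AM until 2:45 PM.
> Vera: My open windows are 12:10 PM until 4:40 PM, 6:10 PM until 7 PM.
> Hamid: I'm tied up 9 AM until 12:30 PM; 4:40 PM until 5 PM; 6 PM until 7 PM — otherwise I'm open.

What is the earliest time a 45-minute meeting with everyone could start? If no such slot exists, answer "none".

Carol free: 09:05-10:40, 12:05-15:10.
Clara free: 12:05-16:50.
Rosa free: 09:50-10:35, 11:20-16:15, 17:25-18:50.
Finn free: 11:30-14:45.
Vera free: 12:10-16:40, 18:10-19:00.
Hamid free: 12:30-16:40, 17:00-18:00 (invert busy blocks within the working day).
Carol ∩ Clara: 12:05-15:10.
Carol ∩ Clara ∩ Rosa: 12:05-15:10.
Carol ∩ Clara ∩ Rosa ∩ Finn: 12:05-14:45.
Carol ∩ Clara ∩ Rosa ∩ Finn ∩ Vera: 12:10-14:45.
Carol ∩ Clara ∩ Rosa ∩ Finn ∩ Vera ∩ Hamid: 12:30-14:45.
So the common availability across everyone is 12:30-14:45.
The first common window of at least 45 minutes is 12:30-14:45, so the earliest start is 12:30.

12:30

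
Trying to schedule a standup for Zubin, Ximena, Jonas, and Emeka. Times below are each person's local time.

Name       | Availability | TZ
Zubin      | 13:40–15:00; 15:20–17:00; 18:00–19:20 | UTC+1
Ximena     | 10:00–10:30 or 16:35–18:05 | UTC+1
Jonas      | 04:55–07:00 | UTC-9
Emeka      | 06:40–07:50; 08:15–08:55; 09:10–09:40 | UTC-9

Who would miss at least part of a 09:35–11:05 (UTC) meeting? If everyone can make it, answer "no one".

Zubin in UTC: 12:40-14:00, 14:20-16:00, 17:00-18:20 (subtract 1h to convert from UTC+1).
Ximena in UTC: 09:00-09:30, 15:35-17:05 (subtract 1h to convert from UTC+1).
Jonas in UTC: 13:55-16:00 (add 9h to convert from UTC-9).
Emeka in UTC: 15:40-16:50, 17:15-17:55, 18:10-18:40 (add 9h to convert from UTC-9).
Zubin: not fully free for 09:35-11:05. Ximena: not fully free for 09:35-11:05. Jonas: not fully free for 09:35-11:05. Emeka: not fully free for 09:35-11:05.

Emeka, Jonas, Ximena, Zubin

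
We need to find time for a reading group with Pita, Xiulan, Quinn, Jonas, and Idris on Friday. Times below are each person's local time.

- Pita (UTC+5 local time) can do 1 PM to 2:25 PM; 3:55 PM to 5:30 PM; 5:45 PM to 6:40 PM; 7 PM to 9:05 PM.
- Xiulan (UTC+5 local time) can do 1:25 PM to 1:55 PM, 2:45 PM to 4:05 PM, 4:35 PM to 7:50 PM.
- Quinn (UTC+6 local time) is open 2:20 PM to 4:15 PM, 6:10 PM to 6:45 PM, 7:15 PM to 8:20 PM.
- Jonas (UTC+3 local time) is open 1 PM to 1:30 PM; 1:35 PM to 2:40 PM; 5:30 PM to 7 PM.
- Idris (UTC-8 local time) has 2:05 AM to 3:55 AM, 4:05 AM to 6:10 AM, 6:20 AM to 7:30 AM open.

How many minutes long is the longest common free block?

Pita in UTC: 08:00-09:25, 10:55-12:30, 12:45-13:40, 14:00-16:05 (subtract 5h to convert from UTC+5).
Xiulan in UTC: 08:25-08:55, 09:45-11:05, 11:35-14:50 (subtract 5h to convert from UTC+5).
Quinn in UTC: 08:20-10:15, 12:10-12:45, 13:15-14:20 (subtract 6h to convert from UTC+6).
Jonas in UTC: 10:00-10:30, 10:35-11:40, 14:30-16:00 (subtract 3h to convert from UTC+3).
Idris in UTC: 10:05-11:55, 12:05-14:10, 14:20-15:30 (add 8h to convert from UTC-8).
Pita ∩ Xiulan: 08:25-08:55, 10:55-11:05, 11:35-12:30, 12:45-13:40, 14:00-14:50.
Pita ∩ Xiulan ∩ Quinn: 08:25-08:55, 12:10-12:30, 13:15-13:40, 14:00-14:20.
Pita ∩ Xiulan ∩ Quinn ∩ Jonas: ∅.
Pita ∩ Xiulan ∩ Quinn ∩ Jonas ∩ Idris: ∅.
There is no time when everyone is free.
No common window exists, so the longest block is 0 minutes.

0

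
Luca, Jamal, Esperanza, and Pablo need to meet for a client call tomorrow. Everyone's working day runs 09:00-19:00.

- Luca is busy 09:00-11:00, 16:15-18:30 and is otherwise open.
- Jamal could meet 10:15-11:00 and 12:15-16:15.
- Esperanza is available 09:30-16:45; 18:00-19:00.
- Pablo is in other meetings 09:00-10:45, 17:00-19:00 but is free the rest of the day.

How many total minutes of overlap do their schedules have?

240

Luca free: 11:00-16:15, 18:30-19:00 (invert busy blocks within the working day).
Jamal free: 10:15-11:00, 12:15-16:15.
Esperanza free: 09:30-16:45, 18:00-19:00.
Pablo free: 10:45-17:00 (invert busy blocks within the working day).
Luca ∩ Jamal: 12:15-16:15.
Luca ∩ Jamal ∩ Esperanza: 12:15-16:15.
Luca ∩ Jamal ∩ Esperanza ∩ Pablo: 12:15-16:15.
That's a single block of 240 minutes.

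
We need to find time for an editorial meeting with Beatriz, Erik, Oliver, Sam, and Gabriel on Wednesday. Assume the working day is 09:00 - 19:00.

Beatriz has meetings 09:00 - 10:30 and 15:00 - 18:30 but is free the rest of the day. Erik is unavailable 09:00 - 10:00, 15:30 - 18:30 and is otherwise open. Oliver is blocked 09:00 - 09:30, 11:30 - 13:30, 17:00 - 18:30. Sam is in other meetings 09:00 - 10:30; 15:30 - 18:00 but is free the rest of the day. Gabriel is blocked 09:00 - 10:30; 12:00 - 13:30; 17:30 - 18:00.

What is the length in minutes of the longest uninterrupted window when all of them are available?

90

Beatriz free: 10:30-15:00, 18:30-19:00 (invert busy blocks within the working day).
Erik free: 10:00-15:30, 18:30-19:00 (invert busy blocks within the working day).
Oliver free: 09:30-11:30, 13:30-17:00, 18:30-19:00 (invert busy blocks within the working day).
Sam free: 10:30-15:30, 18:00-19:00 (invert busy blocks within the working day).
Gabriel free: 10:30-12:00, 13:30-17:30, 18:00-19:00 (invert busy blocks within the working day).
Beatriz ∩ Erik: 10:30-15:00, 18:30-19:00.
Beatriz ∩ Erik ∩ Oliver: 10:30-11:30, 13:30-15:00, 18:30-19:00.
Beatriz ∩ Erik ∩ Oliver ∩ Sam: 10:30-11:30, 13:30-15:00, 18:30-19:00.
Beatriz ∩ Erik ∩ Oliver ∩ Sam ∩ Gabriel: 10:30-11:30, 13:30-15:00, 18:30-19:00.
So the common availability across everyone is 10:30-11:30, 13:30-15:00, 18:30-19:00.
The longest is 13:30-15:00 at 90 minutes.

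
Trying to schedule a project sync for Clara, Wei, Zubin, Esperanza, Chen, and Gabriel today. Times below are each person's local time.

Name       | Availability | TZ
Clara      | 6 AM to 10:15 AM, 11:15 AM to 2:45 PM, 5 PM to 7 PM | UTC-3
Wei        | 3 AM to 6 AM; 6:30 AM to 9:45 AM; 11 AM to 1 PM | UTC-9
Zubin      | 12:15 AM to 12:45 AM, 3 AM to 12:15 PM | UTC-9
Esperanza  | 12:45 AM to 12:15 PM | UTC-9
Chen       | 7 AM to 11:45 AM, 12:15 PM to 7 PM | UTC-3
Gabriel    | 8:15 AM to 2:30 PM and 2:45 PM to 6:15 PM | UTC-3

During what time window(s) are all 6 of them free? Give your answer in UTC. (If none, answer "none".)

12:00-13:15, 14:15-14:45, 15:30-17:30, 20:00-21:15

Clara in UTC: 09:00-13:15, 14:15-17:45, 20:00-22:00 (add 3h to convert from UTC-3).
Wei in UTC: 12:00-15:00, 15:30-18:45, 20:00-22:00 (add 9h to convert from UTC-9).
Zubin in UTC: 09:15-09:45, 12:00-21:15 (add 9h to convert from UTC-9).
Esperanza in UTC: 09:45-21:15 (add 9h to convert from UTC-9).
Chen in UTC: 10:00-14:45, 15:15-22:00 (add 3h to convert from UTC-3).
Gabriel in UTC: 11:15-17:30, 17:45-21:15 (add 3h to convert from UTC-3).
Clara ∩ Wei: 12:00-13:15, 14:15-15:00, 15:30-17:45, 20:00-22:00.
Clara ∩ Wei ∩ Zubin: 12:00-13:15, 14:15-15:00, 15:30-17:45, 20:00-21:15.
Clara ∩ Wei ∩ Zubin ∩ Esperanza: 12:00-13:15, 14:15-15:00, 15:30-17:45, 20:00-21:15.
Clara ∩ Wei ∩ Zubin ∩ Esperanza ∩ Chen: 12:00-13:15, 14:15-14:45, 15:30-17:45, 20:00-21:15.
Clara ∩ Wei ∩ Zubin ∩ Esperanza ∩ Chen ∩ Gabriel: 12:00-13:15, 14:15-14:45, 15:30-17:30, 20:00-21:15.
So the common availability across everyone is 12:00-13:15, 14:15-14:45, 15:30-17:30, 20:00-21:15.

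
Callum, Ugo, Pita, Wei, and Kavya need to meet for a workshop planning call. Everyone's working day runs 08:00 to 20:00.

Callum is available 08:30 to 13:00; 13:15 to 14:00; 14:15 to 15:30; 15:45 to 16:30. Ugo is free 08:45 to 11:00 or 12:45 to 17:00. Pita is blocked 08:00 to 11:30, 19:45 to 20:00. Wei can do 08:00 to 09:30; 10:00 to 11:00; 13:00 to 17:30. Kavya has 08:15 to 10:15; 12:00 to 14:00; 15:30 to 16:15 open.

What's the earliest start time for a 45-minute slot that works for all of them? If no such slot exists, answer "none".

13:15

Callum free: 08:30-13:00, 13:15-14:00, 14:15-15:30, 15:45-16:30.
Ugo free: 08:45-11:00, 12:45-17:00.
Pita free: 11:30-19:45 (invert busy blocks within the working day).
Wei free: 08:00-09:30, 10:00-11:00, 13:00-17:30.
Kavya free: 08:15-10:15, 12:00-14:00, 15:30-16:15.
Callum ∩ Ugo: 08:45-11:00, 12:45-13:00, 13:15-14:00, 14:15-15:30, 15:45-16:30.
Callum ∩ Ugo ∩ Pita: 12:45-13:00, 13:15-14:00, 14:15-15:30, 15:45-16:30.
Callum ∩ Ugo ∩ Pita ∩ Wei: 13:15-14:00, 14:15-15:30, 15:45-16:30.
Callum ∩ Ugo ∩ Pita ∩ Wei ∩ Kavya: 13:15-14:00, 15:45-16:15.
Those are the intersection windows.
The first common window of at least 45 minutes is 13:15-14:00, so the earliest start is 13:15.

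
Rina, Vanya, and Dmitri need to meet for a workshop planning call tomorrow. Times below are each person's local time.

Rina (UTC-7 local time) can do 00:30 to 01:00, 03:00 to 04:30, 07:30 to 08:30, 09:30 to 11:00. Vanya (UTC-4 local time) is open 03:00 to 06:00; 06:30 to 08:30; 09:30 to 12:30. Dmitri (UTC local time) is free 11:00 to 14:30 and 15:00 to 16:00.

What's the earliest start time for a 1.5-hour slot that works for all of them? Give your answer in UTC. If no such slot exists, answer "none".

none

Rina in UTC: 07:30-08:00, 10:00-11:30, 14:30-15:30, 16:30-18:00 (add 7h to convert from UTC-7).
Vanya in UTC: 07:00-10:00, 10:30-12:30, 13:30-16:30 (add 4h to convert from UTC-4).
Dmitri in UTC: 11:00-14:30, 15:00-16:00.
Rina ∩ Vanya: 07:30-08:00, 10:30-11:30, 14:30-15:30.
Rina ∩ Vanya ∩ Dmitri: 11:00-11:30, 15:00-15:30.
So the common availability across everyone is 11:00-11:30, 15:00-15:30.
No common window is at least 90 minutes long.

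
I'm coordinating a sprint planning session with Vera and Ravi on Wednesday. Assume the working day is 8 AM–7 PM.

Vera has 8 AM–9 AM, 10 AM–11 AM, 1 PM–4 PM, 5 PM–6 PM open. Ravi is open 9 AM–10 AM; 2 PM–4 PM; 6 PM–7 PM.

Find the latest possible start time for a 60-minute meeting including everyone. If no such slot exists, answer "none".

Vera ∩ Ravi: 14:00-16:00.
The last common window of at least 60 minutes is 14:00-16:00; a 60-minute meeting can start as late as 15:00 and still end by 16:00.

15:00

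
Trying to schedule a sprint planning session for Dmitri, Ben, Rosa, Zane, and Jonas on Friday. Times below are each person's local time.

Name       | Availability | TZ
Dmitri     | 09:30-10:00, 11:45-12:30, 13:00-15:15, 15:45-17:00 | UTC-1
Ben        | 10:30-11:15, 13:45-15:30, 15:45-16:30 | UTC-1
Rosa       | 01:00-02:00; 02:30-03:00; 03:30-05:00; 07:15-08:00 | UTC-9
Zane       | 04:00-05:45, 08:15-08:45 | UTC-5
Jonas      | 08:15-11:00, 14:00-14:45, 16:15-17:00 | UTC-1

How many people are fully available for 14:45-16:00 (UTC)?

2

Dmitri in UTC: 10:30-11:00, 12:45-13:30, 14:00-16:15, 16:45-18:00 (add 1h to convert from UTC-1).
Ben in UTC: 11:30-12:15, 14:45-16:30, 16:45-17:30 (add 1h to convert from UTC-1).
Rosa in UTC: 10:00-11:00, 11:30-12:00, 12:30-14:00, 16:15-17:00 (add 9h to convert from UTC-9).
Zane in UTC: 09:00-10:45, 13:15-13:45 (add 5h to convert from UTC-5).
Jonas in UTC: 09:15-12:00, 15:00-15:45, 17:15-18:00 (add 1h to convert from UTC-1).
Dmitri and Ben can make the full 14:45-16:00 slot — that's 2.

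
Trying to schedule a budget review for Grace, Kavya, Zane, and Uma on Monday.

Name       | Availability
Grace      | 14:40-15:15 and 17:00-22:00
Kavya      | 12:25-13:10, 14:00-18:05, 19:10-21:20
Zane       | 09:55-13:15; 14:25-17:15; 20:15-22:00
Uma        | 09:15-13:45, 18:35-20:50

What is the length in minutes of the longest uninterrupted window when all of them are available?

35

Grace ∩ Kavya: 14:40-15:15, 17:00-18:05, 19:10-21:20.
Grace ∩ Kavya ∩ Zane: 14:40-15:15, 17:00-17:15, 20:15-21:20.
Grace ∩ Kavya ∩ Zane ∩ Uma: 20:15-20:50.
Those are the intersection windows.
The longest is 20:15-20:50 at 35 minutes.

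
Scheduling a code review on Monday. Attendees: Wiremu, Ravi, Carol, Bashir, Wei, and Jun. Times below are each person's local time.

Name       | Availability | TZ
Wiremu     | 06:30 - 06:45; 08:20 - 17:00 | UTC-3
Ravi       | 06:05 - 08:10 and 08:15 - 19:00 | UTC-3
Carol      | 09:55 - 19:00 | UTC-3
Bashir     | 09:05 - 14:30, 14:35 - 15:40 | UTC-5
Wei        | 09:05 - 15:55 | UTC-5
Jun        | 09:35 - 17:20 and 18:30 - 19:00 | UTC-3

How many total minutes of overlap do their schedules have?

350

Wiremu in UTC: 09:30-09:45, 11:20-20:00 (add 3h to convert from UTC-3).
Ravi in UTC: 09:05-11:10, 11:15-22:00 (add 3h to convert from UTC-3).
Carol in UTC: 12:55-22:00 (add 3h to convert from UTC-3).
Bashir in UTC: 14:05-19:30, 19:35-20:40 (add 5h to convert from UTC-5).
Wei in UTC: 14:05-20:55 (add 5h to convert from UTC-5).
Jun in UTC: 12:35-20:20, 21:30-22:00 (add 3h to convert from UTC-3).
Wiremu ∩ Ravi: 09:30-09:45, 11:20-20:00.
Wiremu ∩ Ravi ∩ Carol: 12:55-20:00.
Wiremu ∩ Ravi ∩ Carol ∩ Bashir: 14:05-19:30, 19:35-20:00.
Wiremu ∩ Ravi ∩ Carol ∩ Bashir ∩ Wei: 14:05-19:30, 19:35-20:00.
Wiremu ∩ Ravi ∩ Carol ∩ Bashir ∩ Wei ∩ Jun: 14:05-19:30, 19:35-20:00.
Summing the common windows: 325 + 25 = 350 minutes.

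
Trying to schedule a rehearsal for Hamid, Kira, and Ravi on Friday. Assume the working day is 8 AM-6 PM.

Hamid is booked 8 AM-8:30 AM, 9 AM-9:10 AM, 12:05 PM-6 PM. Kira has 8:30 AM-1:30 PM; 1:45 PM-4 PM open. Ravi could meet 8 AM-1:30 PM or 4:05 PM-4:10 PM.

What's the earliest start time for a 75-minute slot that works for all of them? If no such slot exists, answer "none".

Hamid free: 08:30-09:00, 09:10-12:05 (invert busy blocks within the working day).
Kira free: 08:30-13:30, 13:45-16:00.
Ravi free: 08:00-13:30, 16:05-16:10.
Hamid ∩ Kira: 08:30-09:00, 09:10-12:05.
Hamid ∩ Kira ∩ Ravi: 08:30-09:00, 09:10-12:05.
The first common window of at least 75 minutes is 09:10-12:05, so the earliest start is 09:10.

09:10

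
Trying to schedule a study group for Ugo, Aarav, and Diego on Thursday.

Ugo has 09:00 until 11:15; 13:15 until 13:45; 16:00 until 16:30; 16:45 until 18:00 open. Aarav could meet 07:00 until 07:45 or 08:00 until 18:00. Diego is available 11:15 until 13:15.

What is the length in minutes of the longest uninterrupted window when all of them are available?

Ugo ∩ Aarav: 09:00-11:15, 13:15-13:45, 16:00-16:30, 16:45-18:00.
Ugo ∩ Aarav ∩ Diego: ∅.
There is no time when everyone is free.
No common window exists, so the longest block is 0 minutes.

0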